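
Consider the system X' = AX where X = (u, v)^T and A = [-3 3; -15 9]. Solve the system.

u(t) = K_1e^(3t)cos(3t) + K_2e^(3t)sin(3t), v(t) = -K_1e^(3t)sin(3t) + 2K_1e^(3t)cos(3t) + 2K_2e^(3t)sin(3t) + K_2e^(3t)cos(3t)

Coefficient matrix A = [[-3, 3], [-15, 9]].
Characteristic polynomial det(A - λI) = λ^2 - 6λ + 18 = 0.
Eigenvalues λ = 3 ± 3i (complex conjugate pair).
For λ=3+3i: an eigenvector is (1,2) - i(0,-1) = (1, 2 + i).
A real fundamental pair from Re and Im of e^((3+3i)t)v: X_1 = e^(3t)(cos(3t)·(1,2) + sin(3t)·(0,-1)), X_2 = e^(3t)(sin(3t)·(1,2) - cos(3t)·(0,-1)).
General solution: K_1X_1 + K_2X_2.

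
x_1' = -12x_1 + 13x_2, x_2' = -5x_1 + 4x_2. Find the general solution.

x_1(t) = 3C_1e^(-4t)sin(t) - 2C_1e^(-4t)cos(t) - 2C_2e^(-4t)sin(t) - 3C_2e^(-4t)cos(t), x_2(t) = 2C_1e^(-4t)sin(t) - C_1e^(-4t)cos(t) - C_2e^(-4t)sin(t) - 2C_2e^(-4t)cos(t)

Coefficient matrix A = [[-12, 13], [-5, 4]].
Characteristic polynomial det(A - λI) = λ^2 + 8λ + 17 = 0.
Eigenvalues λ = -4 ± i (complex conjugate pair).
For λ=-4+i: an eigenvector is (-2,-1) - i(3,2) = (-2 - 3i, -1 - 2i).
A real fundamental pair from Re and Im of e^((-4+i)t)v: X_1 = e^(-4t)(cos(t)·(-2,-1) + sin(t)·(3,2)), X_2 = e^(-4t)(sin(t)·(-2,-1) - cos(t)·(3,2)).
General solution: C_1X_1 + C_2X_2.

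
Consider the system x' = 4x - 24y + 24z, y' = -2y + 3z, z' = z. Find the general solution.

x(t) = c_1e^(4t) - 4c_3e^(-2t), y(t) = c_2e^(t) - c_3e^(-2t), z(t) = c_2e^(t)

Coefficient matrix A = [[4, -24, 24], [0, -2, 3], [0, 0, 1]].
det(A - λI) = 0 gives eigenvalues λ = 4, 1, -2.
For λ=4: eigenvector (1,0,0).
For λ=1: eigenvector (0,1,1).
For λ=-2: eigenvector (-4,-1,0).
General solution: c_1e^(4t)(1,0,0) + c_2e^(t)(0,1,1) + c_3e^(-2t)(-4,-1,0).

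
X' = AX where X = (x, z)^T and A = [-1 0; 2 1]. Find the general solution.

Coefficient matrix A = [[-1, 0], [2, 1]].
Characteristic polynomial det(A - λI) = λ^2 - 1 = 0.
Eigenvalues λ = 1, -1.
For λ=1: (A-λI) row 1 is [-2, 0], so an eigenvector is (0, 1).
For λ=-1: (A-λI) row 2 is [2, 2], so an eigenvector is (-1, 1).
General solution: c_1e^(t)(0,1) + c_2e^(-t)(-1,1).

x(t) = -c_2e^(-t), z(t) = c_1e^(t) + c_2e^(-t)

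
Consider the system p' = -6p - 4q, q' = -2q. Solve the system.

p(t) = -c_1e^(-2t) + c_2e^(-6t), q(t) = c_1e^(-2t)

Coefficient matrix A = [[-6, -4], [0, -2]].
Characteristic polynomial det(A - λI) = λ^2 + 8λ + 12 = 0.
Eigenvalues λ = -2, -6.
For λ=-2: (A-λI) row 1 is [-4, -4], so an eigenvector is (-1, 1).
For λ=-6: (A-λI) row 1 is [0, -4], so an eigenvector is (1, 0).
General solution: c_1e^(-2t)(-1,1) + c_2e^(-6t)(1,0).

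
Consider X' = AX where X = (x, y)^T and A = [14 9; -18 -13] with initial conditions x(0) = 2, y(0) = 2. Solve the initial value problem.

Coefficient matrix A = [[14, 9], [-18, -13]].
Characteristic polynomial det(A - λI) = λ^2 - λ - 20 = 0.
Eigenvalues λ = 5, -4.
For λ=5: (A-λI) row 1 is [9, 9], so an eigenvector is (1, -1).
For λ=-4: (A-λI) row 1 is [18, 9], so an eigenvector is (1, -2).
General solution: C_1e^(5t)(1,-1) + C_2e^(-4t)(1,-2).
Applying x(0)=2, y(0)=2 gives C_1=6, C_2=-4.

x(t) = 6e^(5t) - 4e^(-4t), y(t) = -6e^(5t) + 8e^(-4t)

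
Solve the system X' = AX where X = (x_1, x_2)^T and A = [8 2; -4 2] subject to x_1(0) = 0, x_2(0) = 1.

Coefficient matrix A = [[8, 2], [-4, 2]].
Characteristic polynomial det(A - λI) = λ^2 - 10λ + 24 = 0.
Eigenvalues λ = 4, 6.
For λ=4: (A-λI) row 1 is [4, 2], so an eigenvector is (1, -2).
For λ=6: (A-λI) row 1 is [2, 2], so an eigenvector is (1, -1).
General solution: C_1e^(4t)(1,-2) + C_2e^(6t)(1,-1).
Applying x_1(0)=0, x_2(0)=1 gives C_1=-1, C_2=1.

x_1(t) = e^(6t) - e^(4t), x_2(t) = -e^(6t) + 2e^(4t)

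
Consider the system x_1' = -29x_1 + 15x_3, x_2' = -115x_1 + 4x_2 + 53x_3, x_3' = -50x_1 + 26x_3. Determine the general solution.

x_1(t) = -C_1e^(t) + 3C_3e^(-4t), x_2(t) = -3C_1e^(t) + C_2e^(4t) + 10C_3e^(-4t), x_3(t) = -2C_1e^(t) + 5C_3e^(-4t)

Coefficient matrix A = [[-29, 0, 15], [-115, 4, 53], [-50, 0, 26]].
det(A - λI) = 0 gives eigenvalues λ = 1, 4, -4.
For λ=1: eigenvector (-1,-3,-2).
For λ=4: eigenvector (0,1,0).
For λ=-4: eigenvector (3,10,5).
General solution: C_1e^(t)(-1,-3,-2) + C_2e^(4t)(0,1,0) + C_3e^(-4t)(3,10,5).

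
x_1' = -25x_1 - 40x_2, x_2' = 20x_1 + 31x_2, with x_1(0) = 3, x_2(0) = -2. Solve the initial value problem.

x_1(t) = -e^(3t)sin(4t) + 3e^(3t)cos(4t), x_2(t) = e^(3t)sin(4t) - 2e^(3t)cos(4t)

Coefficient matrix A = [[-25, -40], [20, 31]].
Characteristic polynomial det(A - λI) = λ^2 - 6λ + 25 = 0.
Eigenvalues λ = 3 ± 4i (complex conjugate pair).
For λ=3+4i: an eigenvector is (1,-1) - i(3,-2) = (1 - 3i, -1 + 2i).
A real fundamental pair from Re and Im of e^((3+4i)t)v: X_1 = e^(3t)(cos(4t)·(1,-1) + sin(4t)·(3,-2)), X_2 = e^(3t)(sin(4t)·(1,-1) - cos(4t)·(3,-2)).
General solution: c_1X_1 + c_2X_2.
Applying x_1(0)=3, x_2(0)=-2 gives c_1=0, c_2=-1.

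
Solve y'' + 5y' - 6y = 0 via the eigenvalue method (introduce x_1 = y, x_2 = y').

y(t) = c_1e^(t) + c_2e^(-6t)

Let x_1 = y, x_2 = y'. Then x_1' = x_2 and x_2' = 6x_1 - 5x_2.
A = [[0,1],[6,-5]]; det(A-λI) = λ^2 + 5λ - 6.
Eigenvalues λ = 1, -6 with eigenvectors (1,1), (1,-6).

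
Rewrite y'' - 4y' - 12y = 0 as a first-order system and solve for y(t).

Let x_1 = y, x_2 = y'. Then x_1' = x_2 and x_2' = 12x_1 + 4x_2.
A = [[0,1],[12,4]]; det(A-λI) = λ^2 - 4λ - 12.
Eigenvalues λ = -2, 6 with eigenvectors (1,-2), (1,6).

y(t) = c_1e^(-2t) + c_2e^(6t)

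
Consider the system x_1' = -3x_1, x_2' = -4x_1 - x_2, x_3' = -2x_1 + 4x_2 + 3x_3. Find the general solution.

x_1(t) = K_1e^(-3t), x_2(t) = 2K_1e^(-3t) + K_2e^(-t), x_3(t) = -K_1e^(-3t) - K_2e^(-t) + K_3e^(3t)

Coefficient matrix A = [[-3, 0, 0], [-4, -1, 0], [-2, 4, 3]].
det(A - λI) = 0 gives eigenvalues λ = -3, -1, 3.
For λ=-3: eigenvector (1,2,-1).
For λ=-1: eigenvector (0,1,-1).
For λ=3: eigenvector (0,0,1).
General solution: K_1e^(-3t)(1,2,-1) + K_2e^(-t)(0,1,-1) + K_3e^(3t)(0,0,1).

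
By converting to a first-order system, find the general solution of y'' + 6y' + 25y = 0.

y(t) = C_1e^(-3t)cos(4t) + C_2e^(-3t)sin(4t)

Let x_1 = y, x_2 = y'. Then x_1' = x_2 and x_2' = -25x_1 - 6x_2.
A = [[0,1],[-25,-6]]; det(A-λI) = λ^2 + 6λ + 25.
Eigenvalues λ = -3 ± 4i.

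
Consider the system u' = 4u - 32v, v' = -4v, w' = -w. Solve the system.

u(t) = 4C_1e^(-4t) + C_2e^(4t), v(t) = C_1e^(-4t), w(t) = C_3e^(-t)

Coefficient matrix A = [[4, -32, 0], [0, -4, 0], [0, 0, -1]].
det(A - λI) = 0 gives eigenvalues λ = -4, 4, -1.
For λ=-4: eigenvector (4,1,0).
For λ=4: eigenvector (1,0,0).
For λ=-1: eigenvector (0,0,1).
General solution: C_1e^(-4t)(4,1,0) + C_2e^(4t)(1,0,0) + C_3e^(-t)(0,0,1).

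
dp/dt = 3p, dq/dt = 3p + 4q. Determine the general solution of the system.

Coefficient matrix A = [[3, 0], [3, 4]].
Characteristic polynomial det(A - λI) = λ^2 - 7λ + 12 = 0.
Eigenvalues λ = 3, 4.
For λ=3: (A-λI) row 2 is [3, 1], so an eigenvector is (-1, 3).
For λ=4: (A-λI) row 1 is [-1, 0], so an eigenvector is (0, 1).
General solution: C_1e^(3t)(-1,3) + C_2e^(4t)(0,1).

p(t) = -C_1e^(3t), q(t) = 3C_1e^(3t) + C_2e^(4t)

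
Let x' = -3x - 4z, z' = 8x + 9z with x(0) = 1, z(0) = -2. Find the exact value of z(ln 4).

A = [[-3,-4],[8,9]]; eigenvalues λ = 1, 5.
Eigenvectors: (1,-1) for λ=1, (-1,2) for λ=5.
From the initial condition, c_1 = 0, c_2 = -1.
z(ln 4) = (0)(4^1)(-1) + (-1)(4^5)(2) = -2048.

-2048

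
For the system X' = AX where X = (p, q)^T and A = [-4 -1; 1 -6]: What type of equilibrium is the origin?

A = [[-4,-1],[1,-6]]; det(A-λI) = λ^2 + 10λ + 25.
repeated λ = -5 with a single eigenvector.

stable improper node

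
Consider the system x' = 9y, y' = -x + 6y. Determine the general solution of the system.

x(t) = -3c_1e^(3t) - 3c_2te^(3t) - 2c_2e^(3t), y(t) = -c_1e^(3t) - c_2te^(3t) - c_2e^(3t)

Coefficient matrix A = [[0, 9], [-1, 6]].
Characteristic polynomial det(A - λI) = λ^2 - 6λ + 9 = 0.
Single eigenvalue λ = 3 with algebraic multiplicity 2.
Eigenvector v = (-3,-1); generalized eigenvector w with (A-λI)w=v is (-2,-1).
General solution: e^(3t)[c_1·v + c_2·(t·v + w)].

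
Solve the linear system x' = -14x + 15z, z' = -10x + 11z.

x(t) = 3K_1e^(-4t) - K_2e^(t), z(t) = 2K_1e^(-4t) - K_2e^(t)

Coefficient matrix A = [[-14, 15], [-10, 11]].
Characteristic polynomial det(A - λI) = λ^2 + 3λ - 4 = 0.
Eigenvalues λ = -4, 1.
For λ=-4: (A-λI) row 1 is [-10, 15], so an eigenvector is (3, 2).
For λ=1: (A-λI) row 1 is [-15, 15], so an eigenvector is (-1, -1).
General solution: K_1e^(-4t)(3,2) + K_2e^(t)(-1,-1).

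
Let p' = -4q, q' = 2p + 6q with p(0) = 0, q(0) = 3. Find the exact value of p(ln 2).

A = [[0,-4],[2,6]]; eigenvalues λ = 4, 2.
Eigenvectors: (-1,1) for λ=4, (2,-1) for λ=2.
From the initial condition, c_1 = 6, c_2 = 3.
p(ln 2) = (6)(2^4)(-1) + (3)(2^2)(2) = -72.

-72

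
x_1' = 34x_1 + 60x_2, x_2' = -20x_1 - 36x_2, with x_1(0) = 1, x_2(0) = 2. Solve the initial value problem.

Coefficient matrix A = [[34, 60], [-20, -36]].
Characteristic polynomial det(A - λI) = λ^2 + 2λ - 24 = 0.
Eigenvalues λ = 4, -6.
For λ=4: (A-λI) row 1 is [30, 60], so an eigenvector is (-2, 1).
For λ=-6: (A-λI) row 1 is [40, 60], so an eigenvector is (-3, 2).
General solution: K_1e^(4t)(-2,1) + K_2e^(-6t)(-3,2).
Applying x_1(0)=1, x_2(0)=2 gives K_1=-8, K_2=5.

x_1(t) = 16e^(4t) - 15e^(-6t), x_2(t) = -8e^(4t) + 10e^(-6t)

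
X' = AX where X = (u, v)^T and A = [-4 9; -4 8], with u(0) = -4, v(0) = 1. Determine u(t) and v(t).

Coefficient matrix A = [[-4, 9], [-4, 8]].
Characteristic polynomial det(A - λI) = λ^2 - 4λ + 4 = 0.
Single eigenvalue λ = 2 with algebraic multiplicity 2.
Eigenvector v = (-3,-2); generalized eigenvector w with (A-λI)w=v is (-1,-1).
General solution: e^(2t)[C_1·v + C_2·(t·v + w)].
Applying u(0)=-4, v(0)=1 gives C_1=5, C_2=-11.

u(t) = 33te^(2t) - 4e^(2t), v(t) = 22te^(2t) + e^(2t)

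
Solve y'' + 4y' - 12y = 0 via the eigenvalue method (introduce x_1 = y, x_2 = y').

Let x_1 = y, x_2 = y'. Then x_1' = x_2 and x_2' = 12x_1 - 4x_2.
A = [[0,1],[12,-4]]; det(A-λI) = λ^2 + 4λ - 12.
Eigenvalues λ = 2, -6 with eigenvectors (1,2), (1,-6).

y(t) = C_1e^(2t) + C_2e^(-6t)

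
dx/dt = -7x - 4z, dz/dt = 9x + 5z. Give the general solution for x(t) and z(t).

Coefficient matrix A = [[-7, -4], [9, 5]].
Characteristic polynomial det(A - λI) = λ^2 + 2λ + 1 = 0.
Single eigenvalue λ = -1 with algebraic multiplicity 2.
Eigenvector v = (-2,3); generalized eigenvector w with (A-λI)w=v is (1,-1).
General solution: e^(-t)[c_1·v + c_2·(t·v + w)].

x(t) = -2c_1e^(-t) - 2c_2te^(-t) + c_2e^(-t), z(t) = 3c_1e^(-t) + 3c_2te^(-t) - c_2e^(-t)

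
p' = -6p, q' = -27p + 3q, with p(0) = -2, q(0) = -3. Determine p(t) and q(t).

Coefficient matrix A = [[-6, 0], [-27, 3]].
Characteristic polynomial det(A - λI) = λ^2 + 3λ - 18 = 0.
Eigenvalues λ = 3, -6.
For λ=3: (A-λI) row 1 is [-9, 0], so an eigenvector is (0, 1).
For λ=-6: (A-λI) row 2 is [-27, 9], so an eigenvector is (1, 3).
General solution: C_1e^(3t)(0,1) + C_2e^(-6t)(1,3).
Applying p(0)=-2, q(0)=-3 gives C_1=3, C_2=-2.

p(t) = -2e^(-6t), q(t) = 3e^(3t) - 6e^(-6t)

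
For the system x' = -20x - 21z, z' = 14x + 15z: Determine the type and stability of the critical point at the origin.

A = [[-20,-21],[14,15]]; det(A-λI) = λ^2 + 5λ - 6.
λ = 1, -6: opposite signs.

saddle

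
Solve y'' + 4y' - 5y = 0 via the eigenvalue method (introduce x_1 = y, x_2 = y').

y(t) = K_1e^(-5t) + K_2e^(t)

Let x_1 = y, x_2 = y'. Then x_1' = x_2 and x_2' = 5x_1 - 4x_2.
A = [[0,1],[5,-4]]; det(A-λI) = λ^2 + 4λ - 5.
Eigenvalues λ = -5, 1 with eigenvectors (1,-5), (1,1).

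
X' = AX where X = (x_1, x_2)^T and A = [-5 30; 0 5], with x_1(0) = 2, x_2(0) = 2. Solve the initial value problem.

x_1(t) = 6e^(5t) - 4e^(-5t), x_2(t) = 2e^(5t)

Coefficient matrix A = [[-5, 30], [0, 5]].
Characteristic polynomial det(A - λI) = λ^2 - 25 = 0.
Eigenvalues λ = 5, -5.
For λ=5: (A-λI) row 1 is [-10, 30], so an eigenvector is (-3, -1).
For λ=-5: (A-λI) row 1 is [0, 30], so an eigenvector is (1, 0).
General solution: c_1e^(5t)(-3,-1) + c_2e^(-5t)(1,0).
Applying x_1(0)=2, x_2(0)=2 gives c_1=-2, c_2=-4.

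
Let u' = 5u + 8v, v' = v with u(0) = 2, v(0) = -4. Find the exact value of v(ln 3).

-12

A = [[5,8],[0,1]]; eigenvalues λ = 5, 1.
Eigenvectors: (1,0) for λ=5, (2,-1) for λ=1.
From the initial condition, c_1 = -6, c_2 = 4.
v(ln 3) = (-6)(3^5)(0) + (4)(3^1)(-1) = -12.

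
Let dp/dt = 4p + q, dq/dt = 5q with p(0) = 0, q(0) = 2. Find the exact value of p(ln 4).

1536

A = [[4,1],[0,5]]; eigenvalues λ = 5, 4.
Eigenvectors: (1,1) for λ=5, (-1,0) for λ=4.
From the initial condition, c_1 = 2, c_2 = 2.
p(ln 4) = (2)(4^5)(1) + (2)(4^4)(-1) = 1536.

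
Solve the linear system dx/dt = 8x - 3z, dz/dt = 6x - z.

x(t) = -C_1e^(2t) - C_2e^(5t), z(t) = -2C_1e^(2t) - C_2e^(5t)

Coefficient matrix A = [[8, -3], [6, -1]].
Characteristic polynomial det(A - λI) = λ^2 - 7λ + 10 = 0.
Eigenvalues λ = 2, 5.
For λ=2: (A-λI) row 1 is [6, -3], so an eigenvector is (-1, -2).
For λ=5: (A-λI) row 1 is [3, -3], so an eigenvector is (-1, -1).
General solution: C_1e^(2t)(-1,-2) + C_2e^(5t)(-1,-1).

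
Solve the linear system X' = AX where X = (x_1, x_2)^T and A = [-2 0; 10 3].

Coefficient matrix A = [[-2, 0], [10, 3]].
Characteristic polynomial det(A - λI) = λ^2 - λ - 6 = 0.
Eigenvalues λ = -2, 3.
For λ=-2: (A-λI) row 2 is [10, 5], so an eigenvector is (1, -2).
For λ=3: (A-λI) row 1 is [-5, 0], so an eigenvector is (0, -1).
General solution: C_1e^(-2t)(1,-2) + C_2e^(3t)(0,-1).

x_1(t) = C_1e^(-2t), x_2(t) = -2C_1e^(-2t) - C_2e^(3t)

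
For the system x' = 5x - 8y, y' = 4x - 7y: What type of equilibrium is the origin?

A = [[5,-8],[4,-7]]; det(A-λI) = λ^2 + 2λ - 3.
λ = 1, -3: opposite signs.

saddle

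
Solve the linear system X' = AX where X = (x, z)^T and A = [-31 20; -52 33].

Coefficient matrix A = [[-31, 20], [-52, 33]].
Characteristic polynomial det(A - λI) = λ^2 - 2λ + 17 = 0.
Eigenvalues λ = 1 ± 4i (complex conjugate pair).
For λ=1+4i: an eigenvector is (-1,-2) - i(-2,-3) = (-1 + 2i, -2 + 3i).
A real fundamental pair from Re and Im of e^((1+4i)t)v: X_1 = e^(t)(cos(4t)·(-1,-2) + sin(4t)·(-2,-3)), X_2 = e^(t)(sin(4t)·(-1,-2) - cos(4t)·(-2,-3)).
General solution: C_1X_1 + C_2X_2.

x(t) = -2C_1e^(t)sin(4t) - C_1e^(t)cos(4t) - C_2e^(t)sin(4t) + 2C_2e^(t)cos(4t), z(t) = -3C_1e^(t)sin(4t) - 2C_1e^(t)cos(4t) - 2C_2e^(t)sin(4t) + 3C_2e^(t)cos(4t)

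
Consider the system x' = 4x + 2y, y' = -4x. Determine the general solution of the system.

x(t) = C_1e^(2t)cos(2t) + C_2e^(2t)sin(2t), y(t) = -C_1e^(2t)sin(2t) - C_1e^(2t)cos(2t) - C_2e^(2t)sin(2t) + C_2e^(2t)cos(2t)

Coefficient matrix A = [[4, 2], [-4, 0]].
Characteristic polynomial det(A - λI) = λ^2 - 4λ + 8 = 0.
Eigenvalues λ = 2 ± 2i (complex conjugate pair).
For λ=2+2i: an eigenvector is (1,-1) - i(0,-1) = (1, -1 + i).
A real fundamental pair from Re and Im of e^((2+2i)t)v: X_1 = e^(2t)(cos(2t)·(1,-1) + sin(2t)·(0,-1)), X_2 = e^(2t)(sin(2t)·(1,-1) - cos(2t)·(0,-1)).
General solution: C_1X_1 + C_2X_2.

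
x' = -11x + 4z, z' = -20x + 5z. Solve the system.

Coefficient matrix A = [[-11, 4], [-20, 5]].
Characteristic polynomial det(A - λI) = λ^2 + 6λ + 25 = 0.
Eigenvalues λ = -3 ± 4i (complex conjugate pair).
For λ=-3+4i: an eigenvector is (1,2) - i(0,-1) = (1, 2 + i).
A real fundamental pair from Re and Im of e^((-3+4i)t)v: X_1 = e^(-3t)(cos(4t)·(1,2) + sin(4t)·(0,-1)), X_2 = e^(-3t)(sin(4t)·(1,2) - cos(4t)·(0,-1)).
General solution: c_1X_1 + c_2X_2.

x(t) = c_1e^(-3t)cos(4t) + c_2e^(-3t)sin(4t), z(t) = -c_1e^(-3t)sin(4t) + 2c_1e^(-3t)cos(4t) + 2c_2e^(-3t)sin(4t) + c_2e^(-3t)cos(4t)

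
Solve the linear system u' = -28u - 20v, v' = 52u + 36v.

Coefficient matrix A = [[-28, -20], [52, 36]].
Characteristic polynomial det(A - λI) = λ^2 - 8λ + 32 = 0.
Eigenvalues λ = 4 ± 4i (complex conjugate pair).
For λ=4+4i: an eigenvector is (2,-3) - i(-1,2) = (2 + i, -3 - 2i).
A real fundamental pair from Re and Im of e^((4+4i)t)v: X_1 = e^(4t)(cos(4t)·(2,-3) + sin(4t)·(-1,2)), X_2 = e^(4t)(sin(4t)·(2,-3) - cos(4t)·(-1,2)).
General solution: K_1X_1 + K_2X_2.

u(t) = -K_1e^(4t)sin(4t) + 2K_1e^(4t)cos(4t) + 2K_2e^(4t)sin(4t) + K_2e^(4t)cos(4t), v(t) = 2K_1e^(4t)sin(4t) - 3K_1e^(4t)cos(4t) - 3K_2e^(4t)sin(4t) - 2K_2e^(4t)cos(4t)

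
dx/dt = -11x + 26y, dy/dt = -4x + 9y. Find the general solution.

Coefficient matrix A = [[-11, 26], [-4, 9]].
Characteristic polynomial det(A - λI) = λ^2 + 2λ + 5 = 0.
Eigenvalues λ = -1 ± 2i (complex conjugate pair).
For λ=-1+2i: an eigenvector is (-2,-1) - i(-3,-1) = (-2 + 3i, -1 + i).
A real fundamental pair from Re and Im of e^((-1+2i)t)v: X_1 = e^(-t)(cos(2t)·(-2,-1) + sin(2t)·(-3,-1)), X_2 = e^(-t)(sin(2t)·(-2,-1) - cos(2t)·(-3,-1)).
General solution: c_1X_1 + c_2X_2.

x(t) = -3c_1e^(-t)sin(2t) - 2c_1e^(-t)cos(2t) - 2c_2e^(-t)sin(2t) + 3c_2e^(-t)cos(2t), y(t) = -c_1e^(-t)sin(2t) - c_1e^(-t)cos(2t) - c_2e^(-t)sin(2t) + c_2e^(-t)cos(2t)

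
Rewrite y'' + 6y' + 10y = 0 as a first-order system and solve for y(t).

y(t) = c_1e^(-3t)cos(t) + c_2e^(-3t)sin(t)

Let x_1 = y, x_2 = y'. Then x_1' = x_2 and x_2' = -10x_1 - 6x_2.
A = [[0,1],[-10,-6]]; det(A-λI) = λ^2 + 6λ + 10.
Eigenvalues λ = -3 ± i.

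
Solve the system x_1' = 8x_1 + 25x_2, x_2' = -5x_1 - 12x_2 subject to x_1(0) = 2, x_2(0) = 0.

Coefficient matrix A = [[8, 25], [-5, -12]].
Characteristic polynomial det(A - λI) = λ^2 + 4λ + 29 = 0.
Eigenvalues λ = -2 ± 5i (complex conjugate pair).
For λ=-2+5i: an eigenvector is (1,0) - i(2,-1) = (1 - 2i, 0 + i).
A real fundamental pair from Re and Im of e^((-2+5i)t)v: X_1 = e^(-2t)(cos(5t)·(1,0) + sin(5t)·(2,-1)), X_2 = e^(-2t)(sin(5t)·(1,0) - cos(5t)·(2,-1)).
General solution: C_1X_1 + C_2X_2.
Applying x_1(0)=2, x_2(0)=0 gives C_1=2, C_2=0.

x_1(t) = 4e^(-2t)sin(5t) + 2e^(-2t)cos(5t), x_2(t) = -2e^(-2t)sin(5t)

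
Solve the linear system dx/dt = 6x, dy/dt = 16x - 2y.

Coefficient matrix A = [[6, 0], [16, -2]].
Characteristic polynomial det(A - λI) = λ^2 - 4λ - 12 = 0.
Eigenvalues λ = -2, 6.
For λ=-2: (A-λI) row 1 is [8, 0], so an eigenvector is (0, -1).
For λ=6: (A-λI) row 2 is [16, -8], so an eigenvector is (-1, -2).
General solution: C_1e^(-2t)(0,-1) + C_2e^(6t)(-1,-2).

x(t) = -C_2e^(6t), y(t) = -C_1e^(-2t) - 2C_2e^(6t)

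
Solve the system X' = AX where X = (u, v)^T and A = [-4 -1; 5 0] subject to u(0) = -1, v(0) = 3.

Coefficient matrix A = [[-4, -1], [5, 0]].
Characteristic polynomial det(A - λI) = λ^2 + 4λ + 5 = 0.
Eigenvalues λ = -2 ± i (complex conjugate pair).
For λ=-2+i: an eigenvector is (0,-1) - i(1,-2) = (0 - i, -1 + 2i).
A real fundamental pair from Re and Im of e^((-2+i)t)v: X_1 = e^(-2t)(cos(t)·(0,-1) + sin(t)·(1,-2)), X_2 = e^(-2t)(sin(t)·(0,-1) - cos(t)·(1,-2)).
General solution: K_1X_1 + K_2X_2.
Applying u(0)=-1, v(0)=3 gives K_1=-1, K_2=1.

u(t) = -e^(-2t)sin(t) - e^(-2t)cos(t), v(t) = e^(-2t)sin(t) + 3e^(-2t)cos(t)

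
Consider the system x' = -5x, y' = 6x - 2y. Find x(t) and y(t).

x(t) = -c_1e^(-5t), y(t) = 2c_1e^(-5t) - c_2e^(-2t)

Coefficient matrix A = [[-5, 0], [6, -2]].
Characteristic polynomial det(A - λI) = λ^2 + 7λ + 10 = 0.
Eigenvalues λ = -5, -2.
For λ=-5: (A-λI) row 2 is [6, 3], so an eigenvector is (-1, 2).
For λ=-2: (A-λI) row 1 is [-3, 0], so an eigenvector is (0, -1).
General solution: c_1e^(-5t)(-1,2) + c_2e^(-2t)(0,-1).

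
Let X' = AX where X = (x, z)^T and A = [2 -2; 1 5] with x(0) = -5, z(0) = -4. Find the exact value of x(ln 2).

A = [[2,-2],[1,5]]; eigenvalues λ = 3, 4.
Eigenvectors: (2,-1) for λ=3, (-1,1) for λ=4.
From the initial condition, c_1 = -9, c_2 = -13.
x(ln 2) = (-9)(2^3)(2) + (-13)(2^4)(-1) = 64.

64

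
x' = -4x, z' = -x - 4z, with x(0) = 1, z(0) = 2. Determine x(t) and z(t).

Coefficient matrix A = [[-4, 0], [-1, -4]].
Characteristic polynomial det(A - λI) = λ^2 + 8λ + 16 = 0.
Single eigenvalue λ = -4 with algebraic multiplicity 2.
Eigenvector v = (0,1); generalized eigenvector w with (A-λI)w=v is (-1,1).
General solution: e^(-4t)[C_1·v + C_2·(t·v + w)].
Applying x(0)=1, z(0)=2 gives C_1=3, C_2=-1.

x(t) = e^(-4t), z(t) = -te^(-4t) + 2e^(-4t)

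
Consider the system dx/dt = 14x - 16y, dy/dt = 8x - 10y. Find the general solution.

Coefficient matrix A = [[14, -16], [8, -10]].
Characteristic polynomial det(A - λI) = λ^2 - 4λ - 12 = 0.
Eigenvalues λ = 6, -2.
For λ=6: (A-λI) row 1 is [8, -16], so an eigenvector is (2, 1).
For λ=-2: (A-λI) row 1 is [16, -16], so an eigenvector is (1, 1).
General solution: c_1e^(6t)(2,1) + c_2e^(-2t)(1,1).

x(t) = 2c_1e^(6t) + c_2e^(-2t), y(t) = c_1e^(6t) + c_2e^(-2t)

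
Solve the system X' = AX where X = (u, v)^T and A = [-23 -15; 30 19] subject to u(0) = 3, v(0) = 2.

u(t) = -31e^(-2t)sin(3t) + 3e^(-2t)cos(3t), v(t) = 44e^(-2t)sin(3t) + 2e^(-2t)cos(3t)

Coefficient matrix A = [[-23, -15], [30, 19]].
Characteristic polynomial det(A - λI) = λ^2 + 4λ + 13 = 0.
Eigenvalues λ = -2 ± 3i (complex conjugate pair).
For λ=-2+3i: an eigenvector is (-1,1) - i(2,-3) = (-1 - 2i, 1 + 3i).
A real fundamental pair from Re and Im of e^((-2+3i)t)v: X_1 = e^(-2t)(cos(3t)·(-1,1) + sin(3t)·(2,-3)), X_2 = e^(-2t)(sin(3t)·(-1,1) - cos(3t)·(2,-3)).
General solution: K_1X_1 + K_2X_2.
Applying u(0)=3, v(0)=2 gives K_1=-13, K_2=5.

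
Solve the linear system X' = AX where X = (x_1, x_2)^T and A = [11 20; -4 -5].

Coefficient matrix A = [[11, 20], [-4, -5]].
Characteristic polynomial det(A - λI) = λ^2 - 6λ + 25 = 0.
Eigenvalues λ = 3 ± 4i (complex conjugate pair).
For λ=3+4i: an eigenvector is (-2,1) - i(1,0) = (-2 - i, 1).
A real fundamental pair from Re and Im of e^((3+4i)t)v: X_1 = e^(3t)(cos(4t)·(-2,1) + sin(4t)·(1,0)), X_2 = e^(3t)(sin(4t)·(-2,1) - cos(4t)·(1,0)).
General solution: K_1X_1 + K_2X_2.

x_1(t) = K_1e^(3t)sin(4t) - 2K_1e^(3t)cos(4t) - 2K_2e^(3t)sin(4t) - K_2e^(3t)cos(4t), x_2(t) = K_1e^(3t)cos(4t) + K_2e^(3t)sin(4t)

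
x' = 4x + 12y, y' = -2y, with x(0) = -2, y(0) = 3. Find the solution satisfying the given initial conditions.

x(t) = 4e^(4t) - 6e^(-2t), y(t) = 3e^(-2t)

Coefficient matrix A = [[4, 12], [0, -2]].
Characteristic polynomial det(A - λI) = λ^2 - 2λ - 8 = 0.
Eigenvalues λ = 4, -2.
For λ=4: (A-λI) row 1 is [0, 12], so an eigenvector is (1, 0).
For λ=-2: (A-λI) row 1 is [6, 12], so an eigenvector is (2, -1).
General solution: C_1e^(4t)(1,0) + C_2e^(-2t)(2,-1).
Applying x(0)=-2, y(0)=3 gives C_1=4, C_2=-3.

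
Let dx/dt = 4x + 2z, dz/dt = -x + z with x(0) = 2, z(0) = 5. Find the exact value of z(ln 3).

-81

A = [[4,2],[-1,1]]; eigenvalues λ = 3, 2.
Eigenvectors: (-2,1) for λ=3, (1,-1) for λ=2.
From the initial condition, c_1 = -7, c_2 = -12.
z(ln 3) = (-7)(3^3)(1) + (-12)(3^2)(-1) = -81.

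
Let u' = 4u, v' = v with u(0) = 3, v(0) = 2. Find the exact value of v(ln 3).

A = [[4,0],[0,1]]; eigenvalues λ = 1, 4.
Eigenvectors: (0,1) for λ=1, (-1,0) for λ=4.
From the initial condition, c_1 = 2, c_2 = -3.
v(ln 3) = (2)(3^1)(1) + (-3)(3^4)(0) = 6.

6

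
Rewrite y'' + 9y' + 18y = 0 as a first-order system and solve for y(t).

Let x_1 = y, x_2 = y'. Then x_1' = x_2 and x_2' = -18x_1 - 9x_2.
A = [[0,1],[-18,-9]]; det(A-λI) = λ^2 + 9λ + 18.
Eigenvalues λ = -6, -3 with eigenvectors (1,-6), (1,-3).

y(t) = C_1e^(-6t) + C_2e^(-3t)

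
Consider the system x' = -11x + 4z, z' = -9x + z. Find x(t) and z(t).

Coefficient matrix A = [[-11, 4], [-9, 1]].
Characteristic polynomial det(A - λI) = λ^2 + 10λ + 25 = 0.
Single eigenvalue λ = -5 with algebraic multiplicity 2.
Eigenvector v = (-2,-3); generalized eigenvector w with (A-λI)w=v is (-1,-2).
General solution: e^(-5t)[C_1·v + C_2·(t·v + w)].

x(t) = -2C_1e^(-5t) - 2C_2te^(-5t) - C_2e^(-5t), z(t) = -3C_1e^(-5t) - 3C_2te^(-5t) - 2C_2e^(-5t)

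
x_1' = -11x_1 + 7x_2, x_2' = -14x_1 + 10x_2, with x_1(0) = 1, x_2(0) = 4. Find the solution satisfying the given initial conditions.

Coefficient matrix A = [[-11, 7], [-14, 10]].
Characteristic polynomial det(A - λI) = λ^2 + λ - 12 = 0.
Eigenvalues λ = 3, -4.
For λ=3: (A-λI) row 1 is [-14, 7], so an eigenvector is (1, 2).
For λ=-4: (A-λI) row 1 is [-7, 7], so an eigenvector is (-1, -1).
General solution: K_1e^(3t)(1,2) + K_2e^(-4t)(-1,-1).
Applying x_1(0)=1, x_2(0)=4 gives K_1=3, K_2=2.

x_1(t) = 3e^(3t) - 2e^(-4t), x_2(t) = 6e^(3t) - 2e^(-4t)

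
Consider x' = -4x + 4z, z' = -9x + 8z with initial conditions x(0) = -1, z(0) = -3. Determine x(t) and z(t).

Coefficient matrix A = [[-4, 4], [-9, 8]].
Characteristic polynomial det(A - λI) = λ^2 - 4λ + 4 = 0.
Single eigenvalue λ = 2 with algebraic multiplicity 2.
Eigenvector v = (2,3); generalized eigenvector w with (A-λI)w=v is (1,2).
General solution: e^(2t)[C_1·v + C_2·(t·v + w)].
Applying x(0)=-1, z(0)=-3 gives C_1=1, C_2=-3.

x(t) = -6te^(2t) - e^(2t), z(t) = -9te^(2t) - 3e^(2t)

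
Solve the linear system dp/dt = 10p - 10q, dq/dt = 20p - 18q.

Coefficient matrix A = [[10, -10], [20, -18]].
Characteristic polynomial det(A - λI) = λ^2 + 8λ + 20 = 0.
Eigenvalues λ = -4 ± 2i (complex conjugate pair).
For λ=-4+2i: an eigenvector is (1,1) - i(2,3) = (1 - 2i, 1 - 3i).
A real fundamental pair from Re and Im of e^((-4+2i)t)v: X_1 = e^(-4t)(cos(2t)·(1,1) + sin(2t)·(2,3)), X_2 = e^(-4t)(sin(2t)·(1,1) - cos(2t)·(2,3)).
General solution: C_1X_1 + C_2X_2.

p(t) = 2C_1e^(-4t)sin(2t) + C_1e^(-4t)cos(2t) + C_2e^(-4t)sin(2t) - 2C_2e^(-4t)cos(2t), q(t) = 3C_1e^(-4t)sin(2t) + C_1e^(-4t)cos(2t) + C_2e^(-4t)sin(2t) - 3C_2e^(-4t)cos(2t)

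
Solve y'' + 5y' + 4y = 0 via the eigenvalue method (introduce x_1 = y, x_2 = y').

y(t) = K_1e^(-4t) + K_2e^(-t)

Let x_1 = y, x_2 = y'. Then x_1' = x_2 and x_2' = -4x_1 - 5x_2.
A = [[0,1],[-4,-5]]; det(A-λI) = λ^2 + 5λ + 4.
Eigenvalues λ = -4, -1 with eigenvectors (1,-4), (1,-1).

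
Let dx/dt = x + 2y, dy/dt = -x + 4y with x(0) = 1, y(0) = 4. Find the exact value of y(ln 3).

162

A = [[1,2],[-1,4]]; eigenvalues λ = 3, 2.
Eigenvectors: (-1,-1) for λ=3, (2,1) for λ=2.
From the initial condition, c_1 = -7, c_2 = -3.
y(ln 3) = (-7)(3^3)(-1) + (-3)(3^2)(1) = 162.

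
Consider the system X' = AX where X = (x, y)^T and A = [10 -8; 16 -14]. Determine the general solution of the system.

Coefficient matrix A = [[10, -8], [16, -14]].
Characteristic polynomial det(A - λI) = λ^2 + 4λ - 12 = 0.
Eigenvalues λ = 2, -6.
For λ=2: (A-λI) row 1 is [8, -8], so an eigenvector is (1, 1).
For λ=-6: (A-λI) row 1 is [16, -8], so an eigenvector is (1, 2).
General solution: c_1e^(2t)(1,1) + c_2e^(-6t)(1,2).

x(t) = c_1e^(2t) + c_2e^(-6t), y(t) = c_1e^(2t) + 2c_2e^(-6t)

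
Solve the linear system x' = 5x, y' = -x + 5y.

Coefficient matrix A = [[5, 0], [-1, 5]].
Characteristic polynomial det(A - λI) = λ^2 - 10λ + 25 = 0.
Single eigenvalue λ = 5 with algebraic multiplicity 2.
Eigenvector v = (0,1); generalized eigenvector w with (A-λI)w=v is (-1,0).
General solution: e^(5t)[K_1·v + K_2·(t·v + w)].

x(t) = -K_2e^(5t), y(t) = K_1e^(5t) + K_2te^(5t)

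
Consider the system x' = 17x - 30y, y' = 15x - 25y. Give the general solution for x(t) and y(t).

x(t) = K_1e^(-4t)sin(3t) + 3K_1e^(-4t)cos(3t) + 3K_2e^(-4t)sin(3t) - K_2e^(-4t)cos(3t), y(t) = K_1e^(-4t)sin(3t) + 2K_1e^(-4t)cos(3t) + 2K_2e^(-4t)sin(3t) - K_2e^(-4t)cos(3t)

Coefficient matrix A = [[17, -30], [15, -25]].
Characteristic polynomial det(A - λI) = λ^2 + 8λ + 25 = 0.
Eigenvalues λ = -4 ± 3i (complex conjugate pair).
For λ=-4+3i: an eigenvector is (3,2) - i(1,1) = (3 - i, 2 - i).
A real fundamental pair from Re and Im of e^((-4+3i)t)v: X_1 = e^(-4t)(cos(3t)·(3,2) + sin(3t)·(1,1)), X_2 = e^(-4t)(sin(3t)·(3,2) - cos(3t)·(1,1)).
General solution: K_1X_1 + K_2X_2.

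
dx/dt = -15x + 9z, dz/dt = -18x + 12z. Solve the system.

Coefficient matrix A = [[-15, 9], [-18, 12]].
Characteristic polynomial det(A - λI) = λ^2 + 3λ - 18 = 0.
Eigenvalues λ = 3, -6.
For λ=3: (A-λI) row 1 is [-18, 9], so an eigenvector is (1, 2).
For λ=-6: (A-λI) row 1 is [-9, 9], so an eigenvector is (1, 1).
General solution: K_1e^(3t)(1,2) + K_2e^(-6t)(1,1).

x(t) = K_1e^(3t) + K_2e^(-6t), z(t) = 2K_1e^(3t) + K_2e^(-6t)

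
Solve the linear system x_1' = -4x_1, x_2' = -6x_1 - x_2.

Coefficient matrix A = [[-4, 0], [-6, -1]].
Characteristic polynomial det(A - λI) = λ^2 + 5λ + 4 = 0.
Eigenvalues λ = -4, -1.
For λ=-4: (A-λI) row 2 is [-6, 3], so an eigenvector is (1, 2).
For λ=-1: (A-λI) row 1 is [-3, 0], so an eigenvector is (0, 1).
General solution: C_1e^(-4t)(1,2) + C_2e^(-t)(0,1).

x_1(t) = C_1e^(-4t), x_2(t) = 2C_1e^(-4t) + C_2e^(-t)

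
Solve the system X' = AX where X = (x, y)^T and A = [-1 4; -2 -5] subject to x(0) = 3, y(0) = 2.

x(t) = 7e^(-3t)sin(2t) + 3e^(-3t)cos(2t), y(t) = -5e^(-3t)sin(2t) + 2e^(-3t)cos(2t)

Coefficient matrix A = [[-1, 4], [-2, -5]].
Characteristic polynomial det(A - λI) = λ^2 + 6λ + 13 = 0.
Eigenvalues λ = -3 ± 2i (complex conjugate pair).
For λ=-3+2i: an eigenvector is (1,-1) - i(-1,0) = (1 + i, -1).
A real fundamental pair from Re and Im of e^((-3+2i)t)v: X_1 = e^(-3t)(cos(2t)·(1,-1) + sin(2t)·(-1,0)), X_2 = e^(-3t)(sin(2t)·(1,-1) - cos(2t)·(-1,0)).
General solution: c_1X_1 + c_2X_2.
Applying x(0)=3, y(0)=2 gives c_1=-2, c_2=5.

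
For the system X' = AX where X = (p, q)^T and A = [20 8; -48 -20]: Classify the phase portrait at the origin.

saddle

A = [[20,8],[-48,-20]]; det(A-λI) = λ^2 - 16.
λ = -4, 4: opposite signs.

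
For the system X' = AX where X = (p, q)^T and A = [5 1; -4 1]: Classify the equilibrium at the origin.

A = [[5,1],[-4,1]]; det(A-λI) = λ^2 - 6λ + 9.
repeated λ = 3 with a single eigenvector.

unstable improper node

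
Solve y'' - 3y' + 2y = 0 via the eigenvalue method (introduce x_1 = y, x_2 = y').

Let x_1 = y, x_2 = y'. Then x_1' = x_2 and x_2' = -2x_1 + 3x_2.
A = [[0,1],[-2,3]]; det(A-λI) = λ^2 - 3λ + 2.
Eigenvalues λ = 2, 1 with eigenvectors (1,2), (1,1).

y(t) = C_1e^(2t) + C_2e^(t)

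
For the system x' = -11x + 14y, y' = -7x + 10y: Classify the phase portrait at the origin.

A = [[-11,14],[-7,10]]; det(A-λI) = λ^2 + λ - 12.
λ = -4, 3: opposite signs.

saddle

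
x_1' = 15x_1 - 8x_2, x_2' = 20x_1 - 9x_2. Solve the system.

x_1(t) = -C_1e^(3t)sin(4t) - C_1e^(3t)cos(4t) - C_2e^(3t)sin(4t) + C_2e^(3t)cos(4t), x_2(t) = -2C_1e^(3t)sin(4t) - C_1e^(3t)cos(4t) - C_2e^(3t)sin(4t) + 2C_2e^(3t)cos(4t)

Coefficient matrix A = [[15, -8], [20, -9]].
Characteristic polynomial det(A - λI) = λ^2 - 6λ + 25 = 0.
Eigenvalues λ = 3 ± 4i (complex conjugate pair).
For λ=3+4i: an eigenvector is (-1,-1) - i(-1,-2) = (-1 + i, -1 + 2i).
A real fundamental pair from Re and Im of e^((3+4i)t)v: X_1 = e^(3t)(cos(4t)·(-1,-1) + sin(4t)·(-1,-2)), X_2 = e^(3t)(sin(4t)·(-1,-1) - cos(4t)·(-1,-2)).
General solution: C_1X_1 + C_2X_2.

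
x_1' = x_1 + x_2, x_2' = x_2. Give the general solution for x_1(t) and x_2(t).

Coefficient matrix A = [[1, 1], [0, 1]].
Characteristic polynomial det(A - λI) = λ^2 - 2λ + 1 = 0.
Single eigenvalue λ = 1 with algebraic multiplicity 2.
Eigenvector v = (1,0); generalized eigenvector w with (A-λI)w=v is (2,1).
General solution: e^(t)[C_1·v + C_2·(t·v + w)].

x_1(t) = C_1e^(t) + C_2te^(t) + 2C_2e^(t), x_2(t) = C_2e^(t)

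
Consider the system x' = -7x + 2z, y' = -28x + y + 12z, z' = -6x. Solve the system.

x(t) = -2K_1e^(-4t) + K_3e^(-3t), y(t) = -4K_1e^(-4t) + K_2e^(t) + K_3e^(-3t), z(t) = -3K_1e^(-4t) + 2K_3e^(-3t)

Coefficient matrix A = [[-7, 0, 2], [-28, 1, 12], [-6, 0, 0]].
det(A - λI) = 0 gives eigenvalues λ = -4, 1, -3.
For λ=-4: eigenvector (-2,-4,-3).
For λ=1: eigenvector (0,1,0).
For λ=-3: eigenvector (1,1,2).
General solution: K_1e^(-4t)(-2,-4,-3) + K_2e^(t)(0,1,0) + K_3e^(-3t)(1,1,2).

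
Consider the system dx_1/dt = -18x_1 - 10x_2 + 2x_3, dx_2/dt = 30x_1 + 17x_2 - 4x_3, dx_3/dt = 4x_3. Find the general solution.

Coefficient matrix A = [[-18, -10, 2], [30, 17, -4], [0, 0, 4]].
det(A - λI) = 0 gives eigenvalues λ = 4, -3, 2.
For λ=4: eigenvector (1,-2,1).
For λ=-3: eigenvector (2,-3,0).
For λ=2: eigenvector (1,-2,0).
General solution: C_1e^(4t)(1,-2,1) + C_2e^(-3t)(2,-3,0) + C_3e^(2t)(1,-2,0).

x_1(t) = C_1e^(4t) + 2C_2e^(-3t) + C_3e^(2t), x_2(t) = -2C_1e^(4t) - 3C_2e^(-3t) - 2C_3e^(2t), x_3(t) = C_1e^(4t)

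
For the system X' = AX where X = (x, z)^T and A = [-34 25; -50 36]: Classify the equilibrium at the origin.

A = [[-34,25],[-50,36]]; det(A-λI) = λ^2 - 2λ + 26.
λ = 1 ± 5i: positive real part.

unstable spiral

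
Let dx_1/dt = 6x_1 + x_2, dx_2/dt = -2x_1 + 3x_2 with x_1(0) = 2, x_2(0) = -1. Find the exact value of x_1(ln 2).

80

A = [[6,1],[-2,3]]; eigenvalues λ = 5, 4.
Eigenvectors: (1,-1) for λ=5, (1,-2) for λ=4.
From the initial condition, c_1 = 3, c_2 = -1.
x_1(ln 2) = (3)(2^5)(1) + (-1)(2^4)(1) = 80.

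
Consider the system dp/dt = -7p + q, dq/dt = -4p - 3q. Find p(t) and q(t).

p(t) = -K_1e^(-5t) - K_2te^(-5t) - K_2e^(-5t), q(t) = -2K_1e^(-5t) - 2K_2te^(-5t) - 3K_2e^(-5t)

Coefficient matrix A = [[-7, 1], [-4, -3]].
Characteristic polynomial det(A - λI) = λ^2 + 10λ + 25 = 0.
Single eigenvalue λ = -5 with algebraic multiplicity 2.
Eigenvector v = (-1,-2); generalized eigenvector w with (A-λI)w=v is (-1,-3).
General solution: e^(-5t)[K_1·v + K_2·(t·v + w)].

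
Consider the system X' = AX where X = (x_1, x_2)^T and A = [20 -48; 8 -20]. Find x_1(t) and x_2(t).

Coefficient matrix A = [[20, -48], [8, -20]].
Characteristic polynomial det(A - λI) = λ^2 - 16 = 0.
Eigenvalues λ = 4, -4.
For λ=4: (A-λI) row 1 is [16, -48], so an eigenvector is (-3, -1).
For λ=-4: (A-λI) row 1 is [24, -48], so an eigenvector is (-2, -1).
General solution: c_1e^(4t)(-3,-1) + c_2e^(-4t)(-2,-1).

x_1(t) = -3c_1e^(4t) - 2c_2e^(-4t), x_2(t) = -c_1e^(4t) - c_2e^(-4t)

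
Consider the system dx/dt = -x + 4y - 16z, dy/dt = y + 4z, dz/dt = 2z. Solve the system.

Coefficient matrix A = [[-1, 4, -16], [0, 1, 4], [0, 0, 2]].
det(A - λI) = 0 gives eigenvalues λ = -1, 1, 2.
For λ=-1: eigenvector (1,0,0).
For λ=1: eigenvector (2,1,0).
For λ=2: eigenvector (0,4,1).
General solution: C_1e^(-t)(1,0,0) + C_2e^(t)(2,1,0) + C_3e^(2t)(0,4,1).

x(t) = C_1e^(-t) + 2C_2e^(t), y(t) = C_2e^(t) + 4C_3e^(2t), z(t) = C_3e^(2t)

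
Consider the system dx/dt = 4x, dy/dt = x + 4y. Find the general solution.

Coefficient matrix A = [[4, 0], [1, 4]].
Characteristic polynomial det(A - λI) = λ^2 - 8λ + 16 = 0.
Single eigenvalue λ = 4 with algebraic multiplicity 2.
Eigenvector v = (0,1); generalized eigenvector w with (A-λI)w=v is (1,-2).
General solution: e^(4t)[C_1·v + C_2·(t·v + w)].

x(t) = C_2e^(4t), y(t) = C_1e^(4t) + C_2te^(4t) - 2C_2e^(4t)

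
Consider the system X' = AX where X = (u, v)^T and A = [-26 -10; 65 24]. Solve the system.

Coefficient matrix A = [[-26, -10], [65, 24]].
Characteristic polynomial det(A - λI) = λ^2 + 2λ + 26 = 0.
Eigenvalues λ = -1 ± 5i (complex conjugate pair).
For λ=-1+5i: an eigenvector is (-1,2) - i(1,-3) = (-1 - i, 2 + 3i).
A real fundamental pair from Re and Im of e^((-1+5i)t)v: X_1 = e^(-t)(cos(5t)·(-1,2) + sin(5t)·(1,-3)), X_2 = e^(-t)(sin(5t)·(-1,2) - cos(5t)·(1,-3)).
General solution: c_1X_1 + c_2X_2.

u(t) = c_1e^(-t)sin(5t) - c_1e^(-t)cos(5t) - c_2e^(-t)sin(5t) - c_2e^(-t)cos(5t), v(t) = -3c_1e^(-t)sin(5t) + 2c_1e^(-t)cos(5t) + 2c_2e^(-t)sin(5t) + 3c_2e^(-t)cos(5t)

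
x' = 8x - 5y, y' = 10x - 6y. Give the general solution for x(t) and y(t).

x(t) = -2c_1e^(t)sin(t) - c_1e^(t)cos(t) - c_2e^(t)sin(t) + 2c_2e^(t)cos(t), y(t) = -3c_1e^(t)sin(t) - c_1e^(t)cos(t) - c_2e^(t)sin(t) + 3c_2e^(t)cos(t)

Coefficient matrix A = [[8, -5], [10, -6]].
Characteristic polynomial det(A - λI) = λ^2 - 2λ + 2 = 0.
Eigenvalues λ = 1 ± i (complex conjugate pair).
For λ=1+i: an eigenvector is (-1,-1) - i(-2,-3) = (-1 + 2i, -1 + 3i).
A real fundamental pair from Re and Im of e^((1+i)t)v: X_1 = e^(t)(cos(t)·(-1,-1) + sin(t)·(-2,-3)), X_2 = e^(t)(sin(t)·(-1,-1) - cos(t)·(-2,-3)).
General solution: c_1X_1 + c_2X_2.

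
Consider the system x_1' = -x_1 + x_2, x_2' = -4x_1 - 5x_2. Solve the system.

x_1(t) = K_1e^(-3t) + K_2te^(-3t) + 2K_2e^(-3t), x_2(t) = -2K_1e^(-3t) - 2K_2te^(-3t) - 3K_2e^(-3t)

Coefficient matrix A = [[-1, 1], [-4, -5]].
Characteristic polynomial det(A - λI) = λ^2 + 6λ + 9 = 0.
Single eigenvalue λ = -3 with algebraic multiplicity 2.
Eigenvector v = (1,-2); generalized eigenvector w with (A-λI)w=v is (2,-3).
General solution: e^(-3t)[K_1·v + K_2·(t·v + w)].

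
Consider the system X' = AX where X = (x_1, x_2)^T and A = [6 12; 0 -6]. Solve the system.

Coefficient matrix A = [[6, 12], [0, -6]].
Characteristic polynomial det(A - λI) = λ^2 - 36 = 0.
Eigenvalues λ = 6, -6.
For λ=6: (A-λI) row 1 is [0, 12], so an eigenvector is (-1, 0).
For λ=-6: (A-λI) row 1 is [12, 12], so an eigenvector is (1, -1).
General solution: c_1e^(6t)(-1,0) + c_2e^(-6t)(1,-1).

x_1(t) = -c_1e^(6t) + c_2e^(-6t), x_2(t) = -c_2e^(-6t)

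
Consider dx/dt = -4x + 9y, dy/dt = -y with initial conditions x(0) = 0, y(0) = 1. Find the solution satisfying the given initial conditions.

Coefficient matrix A = [[-4, 9], [0, -1]].
Characteristic polynomial det(A - λI) = λ^2 + 5λ + 4 = 0.
Eigenvalues λ = -1, -4.
For λ=-1: (A-λI) row 1 is [-3, 9], so an eigenvector is (3, 1).
For λ=-4: (A-λI) row 1 is [0, 9], so an eigenvector is (-1, 0).
General solution: c_1e^(-t)(3,1) + c_2e^(-4t)(-1,0).
Applying x(0)=0, y(0)=1 gives c_1=1, c_2=3.

x(t) = 3e^(-t) - 3e^(-4t), y(t) = e^(-t)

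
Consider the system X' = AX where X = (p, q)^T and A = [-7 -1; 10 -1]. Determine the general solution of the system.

Coefficient matrix A = [[-7, -1], [10, -1]].
Characteristic polynomial det(A - λI) = λ^2 + 8λ + 17 = 0.
Eigenvalues λ = -4 ± i (complex conjugate pair).
For λ=-4+i: an eigenvector is (0,1) - i(-1,3) = (0 + i, 1 - 3i).
A real fundamental pair from Re and Im of e^((-4+i)t)v: X_1 = e^(-4t)(cos(t)·(0,1) + sin(t)·(-1,3)), X_2 = e^(-4t)(sin(t)·(0,1) - cos(t)·(-1,3)).
General solution: C_1X_1 + C_2X_2.

p(t) = -C_1e^(-4t)sin(t) + C_2e^(-4t)cos(t), q(t) = 3C_1e^(-4t)sin(t) + C_1e^(-4t)cos(t) + C_2e^(-4t)sin(t) - 3C_2e^(-4t)cos(t)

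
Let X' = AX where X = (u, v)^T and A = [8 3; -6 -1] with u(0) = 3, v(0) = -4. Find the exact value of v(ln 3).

-504

A = [[8,3],[-6,-1]]; eigenvalues λ = 5, 2.
Eigenvectors: (1,-1) for λ=5, (-1,2) for λ=2.
From the initial condition, c_1 = 2, c_2 = -1.
v(ln 3) = (2)(3^5)(-1) + (-1)(3^2)(2) = -504.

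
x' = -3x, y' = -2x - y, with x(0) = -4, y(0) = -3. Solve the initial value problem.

x(t) = -4e^(-3t), y(t) = e^(-t) - 4e^(-3t)

Coefficient matrix A = [[-3, 0], [-2, -1]].
Characteristic polynomial det(A - λI) = λ^2 + 4λ + 3 = 0.
Eigenvalues λ = -3, -1.
For λ=-3: (A-λI) row 2 is [-2, 2], so an eigenvector is (-1, -1).
For λ=-1: (A-λI) row 1 is [-2, 0], so an eigenvector is (0, 1).
General solution: c_1e^(-3t)(-1,-1) + c_2e^(-t)(0,1).
Applying x(0)=-4, y(0)=-3 gives c_1=4, c_2=1.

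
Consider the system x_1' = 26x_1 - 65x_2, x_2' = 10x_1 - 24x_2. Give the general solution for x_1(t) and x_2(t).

x_1(t) = -2C_1e^(t)sin(5t) - 3C_1e^(t)cos(5t) - 3C_2e^(t)sin(5t) + 2C_2e^(t)cos(5t), x_2(t) = -C_1e^(t)sin(5t) - C_1e^(t)cos(5t) - C_2e^(t)sin(5t) + C_2e^(t)cos(5t)

Coefficient matrix A = [[26, -65], [10, -24]].
Characteristic polynomial det(A - λI) = λ^2 - 2λ + 26 = 0.
Eigenvalues λ = 1 ± 5i (complex conjugate pair).
For λ=1+5i: an eigenvector is (-3,-1) - i(-2,-1) = (-3 + 2i, -1 + i).
A real fundamental pair from Re and Im of e^((1+5i)t)v: X_1 = e^(t)(cos(5t)·(-3,-1) + sin(5t)·(-2,-1)), X_2 = e^(t)(sin(5t)·(-3,-1) - cos(5t)·(-2,-1)).
General solution: C_1X_1 + C_2X_2.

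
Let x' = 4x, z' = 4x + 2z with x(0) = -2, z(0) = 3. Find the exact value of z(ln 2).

A = [[4,0],[4,2]]; eigenvalues λ = 2, 4.
Eigenvectors: (0,-1) for λ=2, (-1,-2) for λ=4.
From the initial condition, c_1 = -7, c_2 = 2.
z(ln 2) = (-7)(2^2)(-1) + (2)(2^4)(-2) = -36.

-36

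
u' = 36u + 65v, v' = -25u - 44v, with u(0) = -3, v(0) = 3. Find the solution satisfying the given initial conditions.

u(t) = 15e^(-4t)sin(5t) - 3e^(-4t)cos(5t), v(t) = -9e^(-4t)sin(5t) + 3e^(-4t)cos(5t)

Coefficient matrix A = [[36, 65], [-25, -44]].
Characteristic polynomial det(A - λI) = λ^2 + 8λ + 41 = 0.
Eigenvalues λ = -4 ± 5i (complex conjugate pair).
For λ=-4+5i: an eigenvector is (3,-2) - i(-2,1) = (3 + 2i, -2 - i).
A real fundamental pair from Re and Im of e^((-4+5i)t)v: X_1 = e^(-4t)(cos(5t)·(3,-2) + sin(5t)·(-2,1)), X_2 = e^(-4t)(sin(5t)·(3,-2) - cos(5t)·(-2,1)).
General solution: C_1X_1 + C_2X_2.
Applying u(0)=-3, v(0)=3 gives C_1=-3, C_2=3.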